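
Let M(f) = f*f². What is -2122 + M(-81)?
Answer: -533563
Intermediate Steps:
M(f) = f³
-2122 + M(-81) = -2122 + (-81)³ = -2122 - 531441 = -533563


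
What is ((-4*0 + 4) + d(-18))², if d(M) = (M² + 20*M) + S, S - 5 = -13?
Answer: 1600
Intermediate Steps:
S = -8 (S = 5 - 13 = -8)
d(M) = -8 + M² + 20*M (d(M) = (M² + 20*M) - 8 = -8 + M² + 20*M)
((-4*0 + 4) + d(-18))² = ((-4*0 + 4) + (-8 + (-18)² + 20*(-18)))² = ((0 + 4) + (-8 + 324 - 360))² = (4 - 44)² = (-40)² = 1600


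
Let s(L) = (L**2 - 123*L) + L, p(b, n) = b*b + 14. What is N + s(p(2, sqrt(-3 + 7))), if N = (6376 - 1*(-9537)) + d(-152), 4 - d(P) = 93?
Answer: 13952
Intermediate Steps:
d(P) = -89 (d(P) = 4 - 1*93 = 4 - 93 = -89)
p(b, n) = 14 + b**2 (p(b, n) = b**2 + 14 = 14 + b**2)
N = 15824 (N = (6376 - 1*(-9537)) - 89 = (6376 + 9537) - 89 = 15913 - 89 = 15824)
s(L) = L**2 - 122*L
N + s(p(2, sqrt(-3 + 7))) = 15824 + (14 + 2**2)*(-122 + (14 + 2**2)) = 15824 + (14 + 4)*(-122 + (14 + 4)) = 15824 + 18*(-122 + 18) = 15824 + 18*(-104) = 15824 - 1872 = 13952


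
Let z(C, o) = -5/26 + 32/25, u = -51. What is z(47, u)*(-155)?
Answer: -21917/130 ≈ -168.59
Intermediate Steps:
z(C, o) = 707/650 (z(C, o) = -5*1/26 + 32*(1/25) = -5/26 + 32/25 = 707/650)
z(47, u)*(-155) = (707/650)*(-155) = -21917/130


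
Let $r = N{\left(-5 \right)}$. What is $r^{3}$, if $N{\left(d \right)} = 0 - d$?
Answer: $125$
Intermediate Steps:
$N{\left(d \right)} = - d$
$r = 5$ ($r = \left(-1\right) \left(-5\right) = 5$)
$r^{3} = 5^{3} = 125$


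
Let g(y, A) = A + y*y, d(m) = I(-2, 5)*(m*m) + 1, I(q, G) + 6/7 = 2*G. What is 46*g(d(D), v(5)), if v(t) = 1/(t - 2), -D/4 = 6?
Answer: 187606950712/147 ≈ 1.2762e+9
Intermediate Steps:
D = -24 (D = -4*6 = -24)
I(q, G) = -6/7 + 2*G
v(t) = 1/(-2 + t)
d(m) = 1 + 64*m²/7 (d(m) = (-6/7 + 2*5)*(m*m) + 1 = (-6/7 + 10)*m² + 1 = 64*m²/7 + 1 = 1 + 64*m²/7)
g(y, A) = A + y²
46*g(d(D), v(5)) = 46*(1/(-2 + 5) + (1 + (64/7)*(-24)²)²) = 46*(1/3 + (1 + (64/7)*576)²) = 46*(⅓ + (1 + 36864/7)²) = 46*(⅓ + (36871/7)²) = 46*(⅓ + 1359470641/49) = 46*(4078411972/147) = 187606950712/147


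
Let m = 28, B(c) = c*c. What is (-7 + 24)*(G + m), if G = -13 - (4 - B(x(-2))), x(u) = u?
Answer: 255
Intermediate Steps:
B(c) = c²
G = -13 (G = -13 - (4 - 1*(-2)²) = -13 - (4 - 1*4) = -13 - (4 - 4) = -13 - 1*0 = -13 + 0 = -13)
(-7 + 24)*(G + m) = (-7 + 24)*(-13 + 28) = 17*15 = 255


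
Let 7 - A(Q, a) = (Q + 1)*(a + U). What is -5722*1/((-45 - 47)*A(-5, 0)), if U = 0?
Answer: 2861/322 ≈ 8.8851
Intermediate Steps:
A(Q, a) = 7 - a*(1 + Q) (A(Q, a) = 7 - (Q + 1)*(a + 0) = 7 - (1 + Q)*a = 7 - a*(1 + Q))
-5722*1/((-45 - 47)*A(-5, 0)) = -5722*1/((-45 - 47)*(7 - 1*0 - 1*(-5)*0)) = -5722*(-1/(92*(7 + 0 + 0))) = -5722/(7*(-92)) = -5722/(-644) = -5722*(-1/644) = 2861/322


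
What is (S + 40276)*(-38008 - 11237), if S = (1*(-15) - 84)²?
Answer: -2466041865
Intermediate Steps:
S = 9801 (S = (-15 - 84)² = (-99)² = 9801)
(S + 40276)*(-38008 - 11237) = (9801 + 40276)*(-38008 - 11237) = 50077*(-49245) = -2466041865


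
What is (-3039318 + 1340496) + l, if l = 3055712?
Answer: 1356890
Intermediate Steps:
(-3039318 + 1340496) + l = (-3039318 + 1340496) + 3055712 = -1698822 + 3055712 = 1356890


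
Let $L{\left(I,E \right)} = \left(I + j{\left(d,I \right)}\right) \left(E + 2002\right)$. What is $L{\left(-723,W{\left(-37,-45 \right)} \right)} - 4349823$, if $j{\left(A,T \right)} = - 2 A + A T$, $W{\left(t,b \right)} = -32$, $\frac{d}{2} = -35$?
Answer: $94203367$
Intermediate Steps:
$d = -70$ ($d = 2 \left(-35\right) = -70$)
$L{\left(I,E \right)} = \left(140 - 69 I\right) \left(2002 + E\right)$ ($L{\left(I,E \right)} = \left(I - 70 \left(-2 + I\right)\right) \left(E + 2002\right) = \left(I - \left(-140 + 70 I\right)\right) \left(2002 + E\right) = \left(140 - 69 I\right) \left(2002 + E\right)$)
$L{\left(-723,W{\left(-37,-45 \right)} \right)} - 4349823 = \left(280280 - -99873774 + 140 \left(-32\right) - \left(-2208\right) \left(-723\right)\right) - 4349823 = \left(280280 + 99873774 - 4480 - 1596384\right) - 4349823 = 98553190 - 4349823 = 94203367$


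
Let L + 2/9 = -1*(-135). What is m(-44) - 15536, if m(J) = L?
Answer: -138611/9 ≈ -15401.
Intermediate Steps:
L = 1213/9 (L = -2/9 - 1*(-135) = -2/9 + 135 = 1213/9 ≈ 134.78)
m(J) = 1213/9
m(-44) - 15536 = 1213/9 - 15536 = -138611/9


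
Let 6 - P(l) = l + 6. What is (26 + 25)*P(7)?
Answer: -357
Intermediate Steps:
P(l) = -l (P(l) = 6 - (l + 6) = 6 - (6 + l) = 6 + (-6 - l) = -l)
(26 + 25)*P(7) = (26 + 25)*(-1*7) = 51*(-7) = -357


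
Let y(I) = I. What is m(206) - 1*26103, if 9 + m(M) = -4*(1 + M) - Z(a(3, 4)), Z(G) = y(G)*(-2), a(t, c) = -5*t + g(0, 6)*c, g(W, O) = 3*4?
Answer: -26874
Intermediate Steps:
g(W, O) = 12
a(t, c) = -5*t + 12*c
Z(G) = -2*G (Z(G) = G*(-2) = -2*G)
m(M) = 53 - 4*M (m(M) = -9 + (-4*(1 + M) - (-2)*(-5*3 + 12*4)) = -9 + ((-4 - 4*M) - (-2)*(-15 + 48)) = -9 + ((-4 - 4*M) - (-2)*33) = -9 + ((-4 - 4*M) - 1*(-66)) = -9 + ((-4 - 4*M) + 66) = -9 + (62 - 4*M) = 53 - 4*M)
m(206) - 1*26103 = (53 - 4*206) - 1*26103 = (53 - 824) - 26103 = -771 - 26103 = -26874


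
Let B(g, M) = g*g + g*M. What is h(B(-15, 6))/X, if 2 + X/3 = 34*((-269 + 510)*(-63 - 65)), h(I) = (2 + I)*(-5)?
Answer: 685/3146502 ≈ 0.00021770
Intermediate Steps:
B(g, M) = g² + M*g
h(I) = -10 - 5*I
X = -3146502 (X = -6 + 3*(34*((-269 + 510)*(-63 - 65))) = -6 + 3*(34*(241*(-128))) = -6 + 3*(34*(-30848)) = -6 + 3*(-1048832) = -6 - 3146496 = -3146502)
h(B(-15, 6))/X = (-10 - (-75)*(6 - 15))/(-3146502) = (-10 - (-75)*(-9))*(-1/3146502) = (-10 - 5*135)*(-1/3146502) = (-10 - 675)*(-1/3146502) = -685*(-1/3146502) = 685/3146502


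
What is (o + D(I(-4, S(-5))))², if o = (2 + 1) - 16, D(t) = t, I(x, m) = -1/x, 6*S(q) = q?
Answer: 2601/16 ≈ 162.56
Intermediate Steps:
S(q) = q/6
o = -13 (o = 3 - 16 = -13)
(o + D(I(-4, S(-5))))² = (-13 - 1/(-4))² = (-13 - 1*(-¼))² = (-13 + ¼)² = (-51/4)² = 2601/16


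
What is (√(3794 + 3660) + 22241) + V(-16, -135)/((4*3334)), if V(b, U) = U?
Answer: 296605841/13336 + √7454 ≈ 22327.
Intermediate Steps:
(√(3794 + 3660) + 22241) + V(-16, -135)/((4*3334)) = (√(3794 + 3660) + 22241) - 135/(4*3334) = (√7454 + 22241) - 135/13336 = (22241 + √7454) - 135*1/13336 = (22241 + √7454) - 135/13336 = 296605841/13336 + √7454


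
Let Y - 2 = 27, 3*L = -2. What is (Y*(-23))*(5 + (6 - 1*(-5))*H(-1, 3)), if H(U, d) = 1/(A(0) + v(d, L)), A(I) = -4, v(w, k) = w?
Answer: 4002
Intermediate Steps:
L = -⅔ (L = (⅓)*(-2) = -⅔ ≈ -0.66667)
H(U, d) = 1/(-4 + d)
Y = 29 (Y = 2 + 27 = 29)
(Y*(-23))*(5 + (6 - 1*(-5))*H(-1, 3)) = (29*(-23))*(5 + (6 - 1*(-5))/(-4 + 3)) = -667*(5 + (6 + 5)/(-1)) = -667*(5 + 11*(-1)) = -667*(5 - 11) = -667*(-6) = 4002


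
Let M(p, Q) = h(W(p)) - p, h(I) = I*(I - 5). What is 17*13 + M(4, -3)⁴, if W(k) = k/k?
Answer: 4317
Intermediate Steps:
W(k) = 1
h(I) = I*(-5 + I)
M(p, Q) = -4 - p (M(p, Q) = 1*(-5 + 1) - p = 1*(-4) - p = -4 - p)
17*13 + M(4, -3)⁴ = 17*13 + (-4 - 1*4)⁴ = 221 + (-4 - 4)⁴ = 221 + (-8)⁴ = 221 + 4096 = 4317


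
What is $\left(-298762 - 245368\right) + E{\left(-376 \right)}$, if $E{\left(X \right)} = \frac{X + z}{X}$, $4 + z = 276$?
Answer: $- \frac{25574097}{47} \approx -5.4413 \cdot 10^{5}$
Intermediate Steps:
$z = 272$ ($z = -4 + 276 = 272$)
$E{\left(X \right)} = \frac{272 + X}{X}$ ($E{\left(X \right)} = \frac{X + 272}{X} = \frac{272 + X}{X}$)
$\left(-298762 - 245368\right) + E{\left(-376 \right)} = \left(-298762 - 245368\right) + \frac{272 - 376}{-376} = -544130 - - \frac{13}{47} = -544130 + \frac{13}{47} = - \frac{25574097}{47}$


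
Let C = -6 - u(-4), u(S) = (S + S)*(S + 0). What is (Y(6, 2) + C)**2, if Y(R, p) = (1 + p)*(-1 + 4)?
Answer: 841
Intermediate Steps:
Y(R, p) = 3 + 3*p (Y(R, p) = (1 + p)*3 = 3 + 3*p)
u(S) = 2*S**2 (u(S) = (2*S)*S = 2*S**2)
C = -38 (C = -6 - 2*(-4)**2 = -6 - 2*16 = -6 - 1*32 = -6 - 32 = -38)
(Y(6, 2) + C)**2 = ((3 + 3*2) - 38)**2 = ((3 + 6) - 38)**2 = (9 - 38)**2 = (-29)**2 = 841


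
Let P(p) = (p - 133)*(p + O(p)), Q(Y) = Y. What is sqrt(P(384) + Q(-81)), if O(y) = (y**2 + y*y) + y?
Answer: sqrt(74215599) ≈ 8614.8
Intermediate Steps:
O(y) = y + 2*y**2 (O(y) = (y**2 + y**2) + y = 2*y**2 + y = y + 2*y**2)
P(p) = (-133 + p)*(p + p*(1 + 2*p)) (P(p) = (p - 133)*(p + p*(1 + 2*p)) = (-133 + p)*(p + p*(1 + 2*p)))
sqrt(P(384) + Q(-81)) = sqrt(2*384*(-133 + 384**2 - 132*384) - 81) = sqrt(2*384*(-133 + 147456 - 50688) - 81) = sqrt(2*384*96635 - 81) = sqrt(74215680 - 81) = sqrt(74215599)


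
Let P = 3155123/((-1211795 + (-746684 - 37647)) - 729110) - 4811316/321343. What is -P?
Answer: 14125848260765/875735511948 ≈ 16.130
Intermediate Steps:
P = -14125848260765/875735511948 (P = 3155123/((-1211795 - 784331) - 729110) - 4811316*1/321343 = 3155123/(-1996126 - 729110) - 4811316/321343 = 3155123/(-2725236) - 4811316/321343 = 3155123*(-1/2725236) - 4811316/321343 = -3155123/2725236 - 4811316/321343 = -14125848260765/875735511948 ≈ -16.130)
-P = -1*(-14125848260765/875735511948) = 14125848260765/875735511948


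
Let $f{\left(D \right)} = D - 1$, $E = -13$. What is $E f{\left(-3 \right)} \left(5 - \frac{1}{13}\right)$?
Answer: $256$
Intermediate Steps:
$f{\left(D \right)} = -1 + D$
$E f{\left(-3 \right)} \left(5 - \frac{1}{13}\right) = - 13 \left(-1 - 3\right) \left(5 - \frac{1}{13}\right) = \left(-13\right) \left(-4\right) \left(5 - \frac{1}{13}\right) = 52 \left(5 - \frac{1}{13}\right) = 52 \cdot \frac{64}{13} = 256$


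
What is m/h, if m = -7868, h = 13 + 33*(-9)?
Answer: 1967/71 ≈ 27.704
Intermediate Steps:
h = -284 (h = 13 - 297 = -284)
m/h = -7868/(-284) = -7868*(-1/284) = 1967/71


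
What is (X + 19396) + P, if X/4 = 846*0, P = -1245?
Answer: 18151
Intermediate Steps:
X = 0 (X = 4*(846*0) = 4*0 = 0)
(X + 19396) + P = (0 + 19396) - 1245 = 19396 - 1245 = 18151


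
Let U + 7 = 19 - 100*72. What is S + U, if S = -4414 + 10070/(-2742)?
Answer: -15911377/1371 ≈ -11606.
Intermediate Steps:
S = -6056629/1371 (S = -4414 + 10070*(-1/2742) = -4414 - 5035/1371 = -6056629/1371 ≈ -4417.7)
U = -7188 (U = -7 + (19 - 100*72) = -7 + (19 - 7200) = -7 - 7181 = -7188)
S + U = -6056629/1371 - 7188 = -15911377/1371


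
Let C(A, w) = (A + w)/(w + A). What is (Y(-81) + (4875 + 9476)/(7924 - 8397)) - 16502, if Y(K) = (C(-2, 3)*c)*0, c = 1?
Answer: -7819797/473 ≈ -16532.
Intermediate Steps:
C(A, w) = 1 (C(A, w) = (A + w)/(A + w) = 1)
Y(K) = 0 (Y(K) = (1*1)*0 = 1*0 = 0)
(Y(-81) + (4875 + 9476)/(7924 - 8397)) - 16502 = (0 + (4875 + 9476)/(7924 - 8397)) - 16502 = (0 + 14351/(-473)) - 16502 = (0 + 14351*(-1/473)) - 16502 = (0 - 14351/473) - 16502 = -14351/473 - 16502 = -7819797/473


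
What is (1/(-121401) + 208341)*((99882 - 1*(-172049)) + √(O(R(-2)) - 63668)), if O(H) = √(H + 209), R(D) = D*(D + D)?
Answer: 6877897957683940/121401 + 25292805740*√(-63668 + √217)/121401 ≈ 5.6654e+10 + 5.2564e+7*I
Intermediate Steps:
R(D) = 2*D² (R(D) = D*(2*D) = 2*D²)
O(H) = √(209 + H)
(1/(-121401) + 208341)*((99882 - 1*(-172049)) + √(O(R(-2)) - 63668)) = (1/(-121401) + 208341)*((99882 - 1*(-172049)) + √(√(209 + 2*(-2)²) - 63668)) = (-1/121401 + 208341)*((99882 + 172049) + √(√(209 + 2*4) - 63668)) = 25292805740*(271931 + √(√(209 + 8) - 63668))/121401 = 25292805740*(271931 + √(√217 - 63668))/121401 = 25292805740*(271931 + √(-63668 + √217))/121401 = 6877897957683940/121401 + 25292805740*√(-63668 + √217)/121401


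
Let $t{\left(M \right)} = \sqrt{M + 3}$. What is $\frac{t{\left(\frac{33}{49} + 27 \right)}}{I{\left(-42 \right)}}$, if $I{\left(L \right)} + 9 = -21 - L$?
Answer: $\frac{\sqrt{167}}{28} \approx 0.46153$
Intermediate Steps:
$I{\left(L \right)} = -30 - L$ ($I{\left(L \right)} = -9 - \left(21 + L\right) = -30 - L$)
$t{\left(M \right)} = \sqrt{3 + M}$
$\frac{t{\left(\frac{33}{49} + 27 \right)}}{I{\left(-42 \right)}} = \frac{\sqrt{3 + \left(\frac{33}{49} + 27\right)}}{-30 - -42} = \frac{\sqrt{3 + \left(33 \cdot \frac{1}{49} + 27\right)}}{-30 + 42} = \frac{\sqrt{3 + \left(\frac{33}{49} + 27\right)}}{12} = \sqrt{3 + \frac{1356}{49}} \cdot \frac{1}{12} = \sqrt{\frac{1503}{49}} \cdot \frac{1}{12} = \frac{3 \sqrt{167}}{7} \cdot \frac{1}{12} = \frac{\sqrt{167}}{28}$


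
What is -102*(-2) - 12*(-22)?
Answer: 468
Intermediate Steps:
-102*(-2) - 12*(-22) = 204 + 264 = 468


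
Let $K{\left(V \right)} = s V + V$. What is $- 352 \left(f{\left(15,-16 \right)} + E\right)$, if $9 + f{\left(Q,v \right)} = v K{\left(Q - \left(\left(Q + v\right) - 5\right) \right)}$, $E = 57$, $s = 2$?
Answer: $337920$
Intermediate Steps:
$K{\left(V \right)} = 3 V$ ($K{\left(V \right)} = 2 V + V = 3 V$)
$f{\left(Q,v \right)} = -9 + v \left(15 - 3 v\right)$ ($f{\left(Q,v \right)} = -9 + v 3 \left(Q - \left(\left(Q + v\right) - 5\right)\right) = -9 + v 3 \left(Q - \left(-5 + Q + v\right)\right) = -9 + v 3 \left(5 - v\right) = -9 + v \left(15 - 3 v\right)$)
$- 352 \left(f{\left(15,-16 \right)} + E\right) = - 352 \left(\left(-9 - - 48 \left(-5 - 16\right)\right) + 57\right) = - 352 \left(\left(-9 - \left(-48\right) \left(-21\right)\right) + 57\right) = - 352 \left(\left(-9 - 1008\right) + 57\right) = - 352 \left(-1017 + 57\right) = \left(-352\right) \left(-960\right) = 337920$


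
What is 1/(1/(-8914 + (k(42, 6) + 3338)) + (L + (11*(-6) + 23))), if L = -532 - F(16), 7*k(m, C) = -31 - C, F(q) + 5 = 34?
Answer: -39069/23597683 ≈ -0.0016556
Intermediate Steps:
F(q) = 29 (F(q) = -5 + 34 = 29)
k(m, C) = -31/7 - C/7 (k(m, C) = (-31 - C)/7 = -31/7 - C/7)
L = -561 (L = -532 - 1*29 = -532 - 29 = -561)
1/(1/(-8914 + (k(42, 6) + 3338)) + (L + (11*(-6) + 23))) = 1/(1/(-8914 + ((-31/7 - ⅐*6) + 3338)) + (-561 + (11*(-6) + 23))) = 1/(1/(-8914 + ((-31/7 - 6/7) + 3338)) + (-561 + (-66 + 23))) = 1/(1/(-8914 + (-37/7 + 3338)) + (-561 - 43)) = 1/(1/(-8914 + 23329/7) - 604) = 1/(1/(-39069/7) - 604) = 1/(-7/39069 - 604) = 1/(-23597683/39069) = -39069/23597683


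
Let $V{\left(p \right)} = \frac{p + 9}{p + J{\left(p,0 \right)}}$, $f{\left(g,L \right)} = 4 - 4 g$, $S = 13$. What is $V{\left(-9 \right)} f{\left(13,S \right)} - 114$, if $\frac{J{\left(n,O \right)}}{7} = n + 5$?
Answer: $-114$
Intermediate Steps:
$J{\left(n,O \right)} = 35 + 7 n$ ($J{\left(n,O \right)} = 7 \left(n + 5\right) = 7 \left(5 + n\right) = 35 + 7 n$)
$V{\left(p \right)} = \frac{9 + p}{35 + 8 p}$ ($V{\left(p \right)} = \frac{p + 9}{p + \left(35 + 7 p\right)} = \frac{9 + p}{35 + 8 p}$)
$V{\left(-9 \right)} f{\left(13,S \right)} - 114 = \frac{9 - 9}{35 + 8 \left(-9\right)} \left(4 - 52\right) - 114 = \frac{1}{35 - 72} \cdot 0 \left(4 - 52\right) - 114 = \frac{1}{-37} \cdot 0 \left(-48\right) - 114 = \left(- \frac{1}{37}\right) 0 \left(-48\right) - 114 = 0 \left(-48\right) - 114 = 0 - 114 = -114$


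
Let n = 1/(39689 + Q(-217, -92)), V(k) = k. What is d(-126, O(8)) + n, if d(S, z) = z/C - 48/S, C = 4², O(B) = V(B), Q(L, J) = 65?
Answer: 367735/417417 ≈ 0.88098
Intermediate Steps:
O(B) = B
C = 16
d(S, z) = -48/S + z/16 (d(S, z) = z/16 - 48/S = -48/S + z/16)
n = 1/39754 (n = 1/(39689 + 65) = 1/39754 ≈ 2.5155e-5)
d(-126, O(8)) + n = (-48/(-126) + (1/16)*8) + 1/39754 = (-48*(-1/126) + ½) + 1/39754 = (8/21 + ½) + 1/39754 = 37/42 + 1/39754 = 367735/417417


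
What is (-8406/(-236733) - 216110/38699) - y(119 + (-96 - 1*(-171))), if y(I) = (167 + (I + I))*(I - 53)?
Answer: -238990247644807/3053776789 ≈ -78261.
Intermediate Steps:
y(I) = (-53 + I)*(167 + 2*I) (y(I) = (167 + 2*I)*(-53 + I) = (-53 + I)*(167 + 2*I))
(-8406/(-236733) - 216110/38699) - y(119 + (-96 - 1*(-171))) = (-8406/(-236733) - 216110/38699) - (-8851 + 2*(119 + (-96 - 1*(-171)))² + 61*(119 + (-96 - 1*(-171)))) = (-8406*(-1/236733) - 216110*1/38699) - (-8851 + 2*(119 + (-96 + 171))² + 61*(119 + (-96 + 171))) = (2802/78911 - 216110/38699) - (-8851 + 2*(119 + 75)² + 61*(119 + 75)) = -16945021612/3053776789 - (-8851 + 2*194² + 61*194) = -16945021612/3053776789 - (-8851 + 2*37636 + 11834) = -16945021612/3053776789 - (-8851 + 75272 + 11834) = -16945021612/3053776789 - 1*78255 = -16945021612/3053776789 - 78255 = -238990247644807/3053776789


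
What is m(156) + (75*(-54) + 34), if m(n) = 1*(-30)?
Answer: -4046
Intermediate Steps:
m(n) = -30
m(156) + (75*(-54) + 34) = -30 + (75*(-54) + 34) = -30 + (-4050 + 34) = -30 - 4016 = -4046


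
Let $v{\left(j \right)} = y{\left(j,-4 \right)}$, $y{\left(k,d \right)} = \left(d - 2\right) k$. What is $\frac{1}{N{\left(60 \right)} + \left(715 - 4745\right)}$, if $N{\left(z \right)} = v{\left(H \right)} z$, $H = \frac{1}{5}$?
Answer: $- \frac{1}{4102} \approx -0.00024378$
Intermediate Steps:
$H = \frac{1}{5} \approx 0.2$
$y{\left(k,d \right)} = k \left(-2 + d\right)$ ($y{\left(k,d \right)} = \left(-2 + d\right) k = k \left(-2 + d\right)$)
$v{\left(j \right)} = - 6 j$ ($v{\left(j \right)} = j \left(-2 - 4\right) = j \left(-6\right) = - 6 j$)
$N{\left(z \right)} = - \frac{6 z}{5}$ ($N{\left(z \right)} = \left(-6\right) \frac{1}{5} z = - \frac{6 z}{5}$)
$\frac{1}{N{\left(60 \right)} + \left(715 - 4745\right)} = \frac{1}{\left(- \frac{6}{5}\right) 60 + \left(715 - 4745\right)} = \frac{1}{-72 - 4030} = \frac{1}{-4102} = - \frac{1}{4102}$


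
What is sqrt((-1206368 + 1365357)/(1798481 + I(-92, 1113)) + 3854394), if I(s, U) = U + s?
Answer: 11*sqrt(103151468135892174)/1799502 ≈ 1963.3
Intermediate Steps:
sqrt((-1206368 + 1365357)/(1798481 + I(-92, 1113)) + 3854394) = sqrt((-1206368 + 1365357)/(1798481 + (1113 - 92)) + 3854394) = sqrt(158989/(1798481 + 1021) + 3854394) = sqrt(158989/1799502 + 3854394) = sqrt(6935989870777/1799502) = 11*sqrt(103151468135892174)/1799502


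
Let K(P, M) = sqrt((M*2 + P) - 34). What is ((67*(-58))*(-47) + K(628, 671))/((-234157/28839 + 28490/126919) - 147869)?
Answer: -334335205176063/270630765492401 ≈ -1.2354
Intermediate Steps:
K(P, M) = sqrt(-34 + P + 2*M) (K(P, M) = sqrt((2*M + P) - 34) = sqrt((P + 2*M) - 34) = sqrt(-34 + P + 2*M))
((67*(-58))*(-47) + K(628, 671))/((-234157/28839 + 28490/126919) - 147869) = ((67*(-58))*(-47) + sqrt(-34 + 628 + 2*671))/((-234157/28839 + 28490/126919) - 147869) = (-3886*(-47) + sqrt(-34 + 628 + 1342))/((-234157*1/28839 + 28490*(1/126919)) - 147869) = (182642 + sqrt(1936))/((-234157/28839 + 28490/126919) - 147869) = (182642 + 44)/(-28897349173/3660217041 - 147869) = 182686/(-541261530984802/3660217041) = 182686*(-3660217041/541261530984802) = -334335205176063/270630765492401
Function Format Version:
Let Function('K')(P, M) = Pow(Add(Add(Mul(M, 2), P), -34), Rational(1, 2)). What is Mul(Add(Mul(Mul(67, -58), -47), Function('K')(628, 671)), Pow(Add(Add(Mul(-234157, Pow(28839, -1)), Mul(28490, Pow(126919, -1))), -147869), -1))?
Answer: Rational(-334335205176063, 270630765492401) ≈ -1.2354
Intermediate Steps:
Function('K')(P, M) = Pow(Add(-34, P, Mul(2, M)), Rational(1, 2)) (Function('K')(P, M) = Pow(Add(Add(Mul(2, M), P), -34), Rational(1, 2)) = Pow(Add(Add(P, Mul(2, M)), -34), Rational(1, 2)) = Pow(Add(-34, P, Mul(2, M)), Rational(1, 2)))
Mul(Add(Mul(Mul(67, -58), -47), Function('K')(628, 671)), Pow(Add(Add(Mul(-234157, Pow(28839, -1)), Mul(28490, Pow(126919, -1))), -147869), -1)) = Mul(Add(Mul(Mul(67, -58), -47), Pow(Add(-34, 628, Mul(2, 671)), Rational(1, 2))), Pow(Add(Add(Mul(-234157, Pow(28839, -1)), Mul(28490, Pow(126919, -1))), -147869), -1)) = Mul(Add(Mul(-3886, -47), Pow(Add(-34, 628, 1342), Rational(1, 2))), Pow(Add(Add(Mul(-234157, Rational(1, 28839)), Mul(28490, Rational(1, 126919))), -147869), -1)) = Mul(Add(182642, Pow(1936, Rational(1, 2))), Pow(Add(Add(Rational(-234157, 28839), Rational(28490, 126919)), -147869), -1)) = Mul(Add(182642, 44), Pow(Add(Rational(-28897349173, 3660217041), -147869), -1)) = Mul(182686, Pow(Rational(-541261530984802, 3660217041), -1)) = Mul(182686, Rational(-3660217041, 541261530984802)) = Rational(-334335205176063, 270630765492401)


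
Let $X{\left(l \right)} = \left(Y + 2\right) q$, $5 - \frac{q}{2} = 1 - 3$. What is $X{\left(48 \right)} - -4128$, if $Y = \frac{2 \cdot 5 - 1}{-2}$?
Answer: $4093$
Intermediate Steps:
$Y = - \frac{9}{2}$ ($Y = \left(10 - 1\right) \left(- \frac{1}{2}\right) = 9 \left(- \frac{1}{2}\right) = - \frac{9}{2} \approx -4.5$)
$q = 14$ ($q = 10 - 2 \left(1 - 3\right) = 10 - -4 = 10 + 4 = 14$)
$X{\left(l \right)} = -35$ ($X{\left(l \right)} = \left(- \frac{9}{2} + 2\right) 14 = \left(- \frac{5}{2}\right) 14 = -35$)
$X{\left(48 \right)} - -4128 = -35 - -4128 = -35 + 4128 = 4093$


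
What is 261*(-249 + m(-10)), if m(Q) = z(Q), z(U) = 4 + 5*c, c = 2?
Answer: -61335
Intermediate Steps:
z(U) = 14 (z(U) = 4 + 5*2 = 4 + 10 = 14)
m(Q) = 14
261*(-249 + m(-10)) = 261*(-249 + 14) = 261*(-235) = -61335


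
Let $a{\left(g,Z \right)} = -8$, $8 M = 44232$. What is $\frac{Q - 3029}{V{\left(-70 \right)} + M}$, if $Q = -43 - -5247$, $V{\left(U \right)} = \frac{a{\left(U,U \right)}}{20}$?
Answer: $\frac{10875}{27643} \approx 0.39341$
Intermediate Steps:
$M = 5529$ ($M = \frac{1}{8} \cdot 44232 = 5529$)
$V{\left(U \right)} = - \frac{2}{5}$ ($V{\left(U \right)} = - \frac{8}{20} = \left(-8\right) \frac{1}{20} = - \frac{2}{5}$)
$Q = 5204$ ($Q = -43 + 5247 = 5204$)
$\frac{Q - 3029}{V{\left(-70 \right)} + M} = \frac{5204 - 3029}{- \frac{2}{5} + 5529} = \frac{2175}{\frac{27643}{5}} = 2175 \cdot \frac{5}{27643} = \frac{10875}{27643}$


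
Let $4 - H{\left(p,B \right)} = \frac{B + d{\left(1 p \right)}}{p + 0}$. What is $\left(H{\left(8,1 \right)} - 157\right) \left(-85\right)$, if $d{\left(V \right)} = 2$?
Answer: $\frac{104295}{8} \approx 13037.0$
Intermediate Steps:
$H{\left(p,B \right)} = 4 - \frac{2 + B}{p}$ ($H{\left(p,B \right)} = 4 - \frac{B + 2}{p + 0} = 4 - \frac{2 + B}{p}$)
$\left(H{\left(8,1 \right)} - 157\right) \left(-85\right) = \left(\frac{-2 - 1 + 4 \cdot 8}{8} - 157\right) \left(-85\right) = \left(\frac{-2 - 1 + 32}{8} - 157\right) \left(-85\right) = \left(\frac{1}{8} \cdot 29 - 157\right) \left(-85\right) = \left(\frac{29}{8} - 157\right) \left(-85\right) = \left(- \frac{1227}{8}\right) \left(-85\right) = \frac{104295}{8}$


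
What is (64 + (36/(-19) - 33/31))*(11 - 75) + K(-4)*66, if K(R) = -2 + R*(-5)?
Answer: -1601260/589 ≈ -2718.6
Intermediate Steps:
K(R) = -2 - 5*R
(64 + (36/(-19) - 33/31))*(11 - 75) + K(-4)*66 = (64 + (36/(-19) - 33/31))*(11 - 75) + (-2 - 5*(-4))*66 = (64 + (36*(-1/19) - 33*1/31))*(-64) + (-2 + 20)*66 = (64 + (-36/19 - 33/31))*(-64) + 18*66 = (64 - 1743/589)*(-64) + 1188 = (35953/589)*(-64) + 1188 = -2300992/589 + 1188 = -1601260/589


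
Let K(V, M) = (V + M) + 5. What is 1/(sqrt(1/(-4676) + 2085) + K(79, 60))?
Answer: 673344/87212077 - 2*sqrt(11397117571)/87212077 ≈ 0.0052725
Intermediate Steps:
K(V, M) = 5 + M + V (K(V, M) = (M + V) + 5 = 5 + M + V)
1/(sqrt(1/(-4676) + 2085) + K(79, 60)) = 1/(sqrt(1/(-4676) + 2085) + (5 + 60 + 79)) = 1/(sqrt(-1/4676 + 2085) + 144) = 1/(sqrt(9749459/4676) + 144) = 1/(sqrt(11397117571)/2338 + 144) = 1/(144 + sqrt(11397117571)/2338)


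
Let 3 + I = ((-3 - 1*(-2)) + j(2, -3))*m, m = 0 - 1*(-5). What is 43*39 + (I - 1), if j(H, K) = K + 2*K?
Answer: 1623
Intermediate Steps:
m = 5 (m = 0 + 5 = 5)
j(H, K) = 3*K
I = -53 (I = -3 + ((-3 - 1*(-2)) + 3*(-3))*5 = -3 + ((-3 + 2) - 9)*5 = -3 + (-1 - 9)*5 = -3 - 10*5 = -3 - 50 = -53)
43*39 + (I - 1) = 43*39 + (-53 - 1) = 1677 - 54 = 1623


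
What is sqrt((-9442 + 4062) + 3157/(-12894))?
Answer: I*sqrt(18254977062)/1842 ≈ 73.35*I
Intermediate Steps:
sqrt((-9442 + 4062) + 3157/(-12894)) = sqrt(-5380 + 3157*(-1/12894)) = sqrt(-5380 - 451/1842) = sqrt(-9910411/1842) = I*sqrt(18254977062)/1842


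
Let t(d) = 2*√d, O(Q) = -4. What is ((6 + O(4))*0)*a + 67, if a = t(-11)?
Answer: 67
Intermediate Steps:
a = 2*I*√11 (a = 2*√(-11) = 2*(I*√11) = 2*I*√11 ≈ 6.6332*I)
((6 + O(4))*0)*a + 67 = ((6 - 4)*0)*(2*I*√11) + 67 = (2*0)*(2*I*√11) + 67 = 0*(2*I*√11) + 67 = 0 + 67 = 67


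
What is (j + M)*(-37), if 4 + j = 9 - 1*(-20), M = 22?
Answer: -1739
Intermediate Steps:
j = 25 (j = -4 + (9 - 1*(-20)) = -4 + (9 + 20) = -4 + 29 = 25)
(j + M)*(-37) = (25 + 22)*(-37) = 47*(-37) = -1739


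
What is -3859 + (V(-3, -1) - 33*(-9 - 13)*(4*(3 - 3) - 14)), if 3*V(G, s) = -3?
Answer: -14024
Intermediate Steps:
V(G, s) = -1 (V(G, s) = (⅓)*(-3) = -1)
-3859 + (V(-3, -1) - 33*(-9 - 13)*(4*(3 - 3) - 14)) = -3859 + (-1 - 33*(-9 - 13)*(4*(3 - 3) - 14)) = -3859 + (-1 - (-726)*(4*0 - 14)) = -3859 + (-1 - (-726)*(0 - 14)) = -3859 + (-1 - (-726)*(-14)) = -3859 + (-1 - 33*308) = -3859 + (-1 - 10164) = -3859 - 10165 = -14024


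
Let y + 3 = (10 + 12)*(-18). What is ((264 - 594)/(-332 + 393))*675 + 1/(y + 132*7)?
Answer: -116943689/32025 ≈ -3651.6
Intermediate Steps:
y = -399 (y = -3 + (10 + 12)*(-18) = -3 + 22*(-18) = -3 - 396 = -399)
((264 - 594)/(-332 + 393))*675 + 1/(y + 132*7) = ((264 - 594)/(-332 + 393))*675 + 1/(-399 + 132*7) = -330/61*675 + 1/(-399 + 924) = -330*1/61*675 + 1/525 = -330/61*675 + 1/525 = -222750/61 + 1/525 = -116943689/32025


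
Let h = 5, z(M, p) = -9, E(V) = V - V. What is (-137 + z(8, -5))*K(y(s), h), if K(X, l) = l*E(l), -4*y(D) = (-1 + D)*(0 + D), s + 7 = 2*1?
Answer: 0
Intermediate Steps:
s = -5 (s = -7 + 2*1 = -7 + 2 = -5)
E(V) = 0
y(D) = -D*(-1 + D)/4 (y(D) = -(-1 + D)*(0 + D)/4 = -(-1 + D)*D/4 = -D*(-1 + D)/4)
K(X, l) = 0 (K(X, l) = l*0 = 0)
(-137 + z(8, -5))*K(y(s), h) = (-137 - 9)*0 = -146*0 = 0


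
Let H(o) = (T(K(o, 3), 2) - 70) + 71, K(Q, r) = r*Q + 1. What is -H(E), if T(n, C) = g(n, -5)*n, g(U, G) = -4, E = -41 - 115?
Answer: -1869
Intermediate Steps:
K(Q, r) = 1 + Q*r (K(Q, r) = Q*r + 1 = 1 + Q*r)
E = -156
T(n, C) = -4*n
H(o) = -3 - 12*o (H(o) = (-4*(1 + o*3) - 70) + 71 = (-4*(1 + 3*o) - 70) + 71 = ((-4 - 12*o) - 70) + 71 = (-74 - 12*o) + 71 = -3 - 12*o)
-H(E) = -(-3 - 12*(-156)) = -(-3 + 1872) = -1*1869 = -1869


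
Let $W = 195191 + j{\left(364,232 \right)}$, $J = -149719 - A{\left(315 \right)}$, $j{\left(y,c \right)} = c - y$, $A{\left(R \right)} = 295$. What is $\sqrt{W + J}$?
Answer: $3 \sqrt{5005} \approx 212.24$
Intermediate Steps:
$J = -150014$ ($J = -149719 - 295 = -150014$)
$W = 195059$ ($W = 195191 + \left(232 - 364\right) = 195191 - 132 = 195059$)
$\sqrt{W + J} = \sqrt{195059 - 150014} = \sqrt{45045} = 3 \sqrt{5005}$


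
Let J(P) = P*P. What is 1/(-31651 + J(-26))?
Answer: -1/30975 ≈ -3.2284e-5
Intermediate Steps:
J(P) = P**2
1/(-31651 + J(-26)) = 1/(-31651 + (-26)**2) = 1/(-31651 + 676) = 1/(-30975) = -1/30975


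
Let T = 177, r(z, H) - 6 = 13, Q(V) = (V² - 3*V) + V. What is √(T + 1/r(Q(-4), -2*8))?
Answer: 58*√19/19 ≈ 13.306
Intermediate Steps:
Q(V) = V² - 2*V
r(z, H) = 19 (r(z, H) = 6 + 13 = 19)
√(T + 1/r(Q(-4), -2*8)) = √(177 + 1/19) = √(3364/19) = 58*√19/19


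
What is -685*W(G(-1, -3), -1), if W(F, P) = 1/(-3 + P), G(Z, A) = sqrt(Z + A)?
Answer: 685/4 ≈ 171.25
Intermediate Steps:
G(Z, A) = sqrt(A + Z)
-685*W(G(-1, -3), -1) = -685/(-3 - 1) = -685/(-4) = -685*(-1/4) = 685/4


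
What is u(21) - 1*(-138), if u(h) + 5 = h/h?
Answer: 134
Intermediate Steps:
u(h) = -4 (u(h) = -5 + h/h = -5 + 1 = -4)
u(21) - 1*(-138) = -4 - 1*(-138) = -4 + 138 = 134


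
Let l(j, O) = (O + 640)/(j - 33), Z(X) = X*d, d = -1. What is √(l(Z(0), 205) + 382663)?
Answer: √416692122/33 ≈ 618.58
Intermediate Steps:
Z(X) = -X (Z(X) = X*(-1) = -X)
l(j, O) = (640 + O)/(-33 + j)
√(l(Z(0), 205) + 382663) = √((640 + 205)/(-33 - 1*0) + 382663) = √(845/(-33 + 0) + 382663) = √(845/(-33) + 382663) = √(-1/33*845 + 382663) = √(-845/33 + 382663) = √(12627034/33) = √416692122/33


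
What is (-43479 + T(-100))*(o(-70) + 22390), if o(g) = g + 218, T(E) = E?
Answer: -982183502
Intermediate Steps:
o(g) = 218 + g
(-43479 + T(-100))*(o(-70) + 22390) = (-43479 - 100)*((218 - 70) + 22390) = -43579*(148 + 22390) = -43579*22538 = -982183502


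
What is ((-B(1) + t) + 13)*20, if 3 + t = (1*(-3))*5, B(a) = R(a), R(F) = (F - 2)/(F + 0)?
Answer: -80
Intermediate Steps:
R(F) = (-2 + F)/F
B(a) = (-2 + a)/a
t = -18 (t = -3 + (1*(-3))*5 = -3 - 3*5 = -3 - 15 = -18)
((-B(1) + t) + 13)*20 = ((-(-2 + 1)/1 - 18) + 13)*20 = ((-(-1) - 18) + 13)*20 = ((-1*(-1) - 18) + 13)*20 = ((1 - 18) + 13)*20 = (-17 + 13)*20 = -4*20 = -80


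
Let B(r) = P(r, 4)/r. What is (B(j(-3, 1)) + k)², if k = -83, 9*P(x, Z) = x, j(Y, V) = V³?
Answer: 556516/81 ≈ 6870.6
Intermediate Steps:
P(x, Z) = x/9
B(r) = ⅑ (B(r) = (r/9)/r = ⅑)
(B(j(-3, 1)) + k)² = (⅑ - 83)² = (-746/9)² = 556516/81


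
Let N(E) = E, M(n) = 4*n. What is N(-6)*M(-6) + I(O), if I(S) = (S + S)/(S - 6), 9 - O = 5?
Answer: 140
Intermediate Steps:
O = 4 (O = 9 - 1*5 = 9 - 5 = 4)
I(S) = 2*S/(-6 + S) (I(S) = (2*S)/(-6 + S) = 2*S/(-6 + S))
N(-6)*M(-6) + I(O) = -24*(-6) + 2*4/(-6 + 4) = -6*(-24) + 2*4/(-2) = 144 + 2*4*(-½) = 144 - 4 = 140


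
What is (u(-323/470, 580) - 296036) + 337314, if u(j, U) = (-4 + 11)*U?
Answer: 45338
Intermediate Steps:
u(j, U) = 7*U
(u(-323/470, 580) - 296036) + 337314 = (7*580 - 296036) + 337314 = (4060 - 296036) + 337314 = -291976 + 337314 = 45338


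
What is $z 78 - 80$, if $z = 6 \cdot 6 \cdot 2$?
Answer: $5536$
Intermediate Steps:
$z = 72$ ($z = 36 \cdot 2 = 72$)
$z 78 - 80 = 72 \cdot 78 - 80 = 5616 - 80 = 5536$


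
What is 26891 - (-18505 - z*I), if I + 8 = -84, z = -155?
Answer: 59656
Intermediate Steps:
I = -92 (I = -8 - 84 = -92)
26891 - (-18505 - z*I) = 26891 - (-18505 - (-155)*(-92)) = 26891 - (-18505 - 1*14260) = 26891 - (-18505 - 14260) = 26891 - 1*(-32765) = 26891 + 32765 = 59656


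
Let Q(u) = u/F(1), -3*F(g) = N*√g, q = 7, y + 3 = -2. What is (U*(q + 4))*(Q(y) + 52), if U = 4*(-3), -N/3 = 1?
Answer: -6204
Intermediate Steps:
y = -5 (y = -3 - 2 = -5)
N = -3 (N = -3*1 = -3)
U = -12
F(g) = √g (F(g) = -(-1)*√g = √g)
Q(u) = u (Q(u) = u/(√1) = u/1 = u*1 = u)
(U*(q + 4))*(Q(y) + 52) = (-12*(7 + 4))*(-5 + 52) = -12*11*47 = -132*47 = -6204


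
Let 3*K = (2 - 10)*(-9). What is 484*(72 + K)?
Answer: 46464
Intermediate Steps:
K = 24 (K = ((2 - 10)*(-9))/3 = (-8*(-9))/3 = (1/3)*72 = 24)
484*(72 + K) = 484*(72 + 24) = 484*96 = 46464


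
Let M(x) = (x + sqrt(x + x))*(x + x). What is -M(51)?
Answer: -5202 - 102*sqrt(102) ≈ -6232.1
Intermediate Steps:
M(x) = 2*x*(x + sqrt(2)*sqrt(x)) (M(x) = (x + sqrt(2*x))*(2*x) = (x + sqrt(2)*sqrt(x))*(2*x) = 2*x*(x + sqrt(2)*sqrt(x)))
-M(51) = -(2*51**2 + 2*sqrt(2)*51**(3/2)) = -(2*2601 + 2*sqrt(2)*(51*sqrt(51))) = -(5202 + 102*sqrt(102)) = -5202 - 102*sqrt(102)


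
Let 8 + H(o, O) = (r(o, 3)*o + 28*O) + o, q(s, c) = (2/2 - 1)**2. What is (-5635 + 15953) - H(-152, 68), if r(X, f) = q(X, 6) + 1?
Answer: 8726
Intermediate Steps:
q(s, c) = 0 (q(s, c) = (2*(1/2) - 1)**2 = (1 - 1)**2 = 0**2 = 0)
r(X, f) = 1 (r(X, f) = 0 + 1 = 1)
H(o, O) = -8 + 2*o + 28*O (H(o, O) = -8 + ((1*o + 28*O) + o) = -8 + ((o + 28*O) + o) = -8 + (2*o + 28*O) = -8 + 2*o + 28*O)
(-5635 + 15953) - H(-152, 68) = (-5635 + 15953) - (-8 + 2*(-152) + 28*68) = 10318 - (-8 - 304 + 1904) = 10318 - 1*1592 = 10318 - 1592 = 8726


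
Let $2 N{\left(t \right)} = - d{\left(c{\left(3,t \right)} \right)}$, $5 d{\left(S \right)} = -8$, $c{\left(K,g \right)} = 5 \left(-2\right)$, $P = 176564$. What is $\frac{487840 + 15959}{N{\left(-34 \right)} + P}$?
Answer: $\frac{2518995}{882824} \approx 2.8533$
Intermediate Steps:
$c{\left(K,g \right)} = -10$
$d{\left(S \right)} = - \frac{8}{5}$ ($d{\left(S \right)} = \frac{1}{5} \left(-8\right) = - \frac{8}{5}$)
$N{\left(t \right)} = \frac{4}{5}$ ($N{\left(t \right)} = \frac{\left(-1\right) \left(- \frac{8}{5}\right)}{2} = \frac{1}{2} \cdot \frac{8}{5} = \frac{4}{5}$)
$\frac{487840 + 15959}{N{\left(-34 \right)} + P} = \frac{487840 + 15959}{\frac{4}{5} + 176564} = \frac{503799}{\frac{882824}{5}} = 503799 \cdot \frac{5}{882824} = \frac{2518995}{882824}$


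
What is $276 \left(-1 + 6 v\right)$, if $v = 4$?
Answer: $6348$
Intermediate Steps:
$276 \left(-1 + 6 v\right) = 276 \left(-1 + 6 \cdot 4\right) = 276 \left(-1 + 24\right) = 276 \cdot 23 = 6348$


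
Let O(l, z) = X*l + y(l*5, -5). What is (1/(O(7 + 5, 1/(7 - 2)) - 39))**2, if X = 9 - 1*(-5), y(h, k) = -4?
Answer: 1/15625 ≈ 6.4000e-5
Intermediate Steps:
X = 14 (X = 9 + 5 = 14)
O(l, z) = -4 + 14*l (O(l, z) = 14*l - 4 = -4 + 14*l)
(1/(O(7 + 5, 1/(7 - 2)) - 39))**2 = (1/((-4 + 14*(7 + 5)) - 39))**2 = (1/((-4 + 14*12) - 39))**2 = (1/((-4 + 168) - 39))**2 = (1/(164 - 39))**2 = (1/125)**2 = 1/15625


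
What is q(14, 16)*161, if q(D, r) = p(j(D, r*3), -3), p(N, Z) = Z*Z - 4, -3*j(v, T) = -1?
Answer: 805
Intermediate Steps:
j(v, T) = ⅓ (j(v, T) = -⅓*(-1) = ⅓)
p(N, Z) = -4 + Z² (p(N, Z) = Z² - 4 = -4 + Z²)
q(D, r) = 5 (q(D, r) = -4 + (-3)² = -4 + 9 = 5)
q(14, 16)*161 = 5*161 = 805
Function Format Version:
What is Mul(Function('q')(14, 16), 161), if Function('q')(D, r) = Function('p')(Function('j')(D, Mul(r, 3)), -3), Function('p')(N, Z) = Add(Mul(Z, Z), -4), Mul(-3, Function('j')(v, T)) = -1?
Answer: 805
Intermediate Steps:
Function('j')(v, T) = Rational(1, 3) (Function('j')(v, T) = Mul(Rational(-1, 3), -1) = Rational(1, 3))
Function('p')(N, Z) = Add(-4, Pow(Z, 2)) (Function('p')(N, Z) = Add(Pow(Z, 2), -4) = Add(-4, Pow(Z, 2)))
Function('q')(D, r) = 5 (Function('q')(D, r) = Add(-4, Pow(-3, 2)) = Add(-4, 9) = 5)
Mul(Function('q')(14, 16), 161) = Mul(5, 161) = 805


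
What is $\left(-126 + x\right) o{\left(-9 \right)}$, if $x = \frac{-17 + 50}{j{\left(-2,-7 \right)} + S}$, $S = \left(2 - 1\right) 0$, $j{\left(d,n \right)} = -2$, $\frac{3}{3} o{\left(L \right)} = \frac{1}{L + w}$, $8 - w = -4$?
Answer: $- \frac{95}{2} \approx -47.5$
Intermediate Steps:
$w = 12$ ($w = 8 - -4 = 8 + 4 = 12$)
$o{\left(L \right)} = \frac{1}{12 + L}$ ($o{\left(L \right)} = \frac{1}{L + 12} = \frac{1}{12 + L}$)
$S = 0$ ($S = 1 \cdot 0 = 0$)
$x = - \frac{33}{2}$ ($x = \frac{-17 + 50}{-2 + 0} = \frac{33}{-2} = 33 \left(- \frac{1}{2}\right) = - \frac{33}{2} \approx -16.5$)
$\left(-126 + x\right) o{\left(-9 \right)} = \frac{-126 - \frac{33}{2}}{12 - 9} = - \frac{285}{2 \cdot 3} = \left(- \frac{285}{2}\right) \frac{1}{3} = - \frac{95}{2}$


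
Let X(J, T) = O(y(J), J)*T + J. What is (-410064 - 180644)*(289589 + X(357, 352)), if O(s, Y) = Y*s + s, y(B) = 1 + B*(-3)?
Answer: 79478092059192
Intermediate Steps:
y(B) = 1 - 3*B
O(s, Y) = s + Y*s
X(J, T) = J + T*(1 + J)*(1 - 3*J) (X(J, T) = ((1 - 3*J)*(1 + J))*T + J = ((1 + J)*(1 - 3*J))*T + J = T*(1 + J)*(1 - 3*J) + J = J + T*(1 + J)*(1 - 3*J))
(-410064 - 180644)*(289589 + X(357, 352)) = (-410064 - 180644)*(289589 + (357 - 1*352*(1 + 357)*(-1 + 3*357))) = -590708*(289589 + (357 - 1*352*358*(-1 + 1071))) = -590708*(289589 + (357 - 1*352*358*1070)) = -590708*(289589 + (357 - 134837120)) = -590708*(289589 - 134836763) = -590708*(-134547174) = 79478092059192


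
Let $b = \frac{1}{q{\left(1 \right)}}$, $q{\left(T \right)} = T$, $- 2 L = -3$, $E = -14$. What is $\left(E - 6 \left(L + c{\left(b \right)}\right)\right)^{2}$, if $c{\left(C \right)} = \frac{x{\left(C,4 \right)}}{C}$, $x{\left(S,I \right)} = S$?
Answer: $841$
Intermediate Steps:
$L = \frac{3}{2}$ ($L = \left(- \frac{1}{2}\right) \left(-3\right) = \frac{3}{2} \approx 1.5$)
$b = 1$ ($b = 1^{-1} = 1$)
$c{\left(C \right)} = 1$ ($c{\left(C \right)} = \frac{C}{C} = 1$)
$\left(E - 6 \left(L + c{\left(b \right)}\right)\right)^{2} = \left(-14 - 6 \left(\frac{3}{2} + 1\right)\right)^{2} = \left(-14 - 15\right)^{2} = \left(-29\right)^{2} = 841$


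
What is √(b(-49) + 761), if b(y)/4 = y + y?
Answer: 3*√41 ≈ 19.209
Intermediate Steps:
b(y) = 8*y (b(y) = 4*(y + y) = 4*(2*y) = 8*y)
√(b(-49) + 761) = √(8*(-49) + 761) = √(-392 + 761) = √369 = 3*√41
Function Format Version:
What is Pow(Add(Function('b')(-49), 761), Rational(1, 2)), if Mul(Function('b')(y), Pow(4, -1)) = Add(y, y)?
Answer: Mul(3, Pow(41, Rational(1, 2))) ≈ 19.209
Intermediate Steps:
Function('b')(y) = Mul(8, y) (Function('b')(y) = Mul(4, Add(y, y)) = Mul(4, Mul(2, y)) = Mul(8, y))
Pow(Add(Function('b')(-49), 761), Rational(1, 2)) = Pow(Add(Mul(8, -49), 761), Rational(1, 2)) = Pow(Add(-392, 761), Rational(1, 2)) = Pow(369, Rational(1, 2)) = Mul(3, Pow(41, Rational(1, 2)))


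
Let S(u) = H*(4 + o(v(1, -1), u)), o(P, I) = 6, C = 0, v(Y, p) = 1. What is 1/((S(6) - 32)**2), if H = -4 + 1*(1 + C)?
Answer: 1/3844 ≈ 0.00026015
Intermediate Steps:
H = -3 (H = -4 + 1*(1 + 0) = -4 + 1*1 = -4 + 1 = -3)
S(u) = -30 (S(u) = -3*(4 + 6) = -3*10 = -30)
1/((S(6) - 32)**2) = 1/((-30 - 32)**2) = 1/((-62)**2) = 1/3844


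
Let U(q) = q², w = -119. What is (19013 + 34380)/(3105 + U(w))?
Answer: 53393/17266 ≈ 3.0924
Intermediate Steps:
(19013 + 34380)/(3105 + U(w)) = (19013 + 34380)/(3105 + (-119)²) = 53393/(3105 + 14161) = 53393/17266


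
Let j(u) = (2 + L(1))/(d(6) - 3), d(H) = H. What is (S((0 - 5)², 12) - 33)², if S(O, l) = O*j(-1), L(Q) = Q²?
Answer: 64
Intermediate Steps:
j(u) = 1 (j(u) = (2 + 1²)/(6 - 3) = (2 + 1)/3 = 3*(⅓) = 1)
S(O, l) = O (S(O, l) = O*1 = O)
(S((0 - 5)², 12) - 33)² = ((0 - 5)² - 33)² = ((-5)² - 33)² = (25 - 33)² = (-8)² = 64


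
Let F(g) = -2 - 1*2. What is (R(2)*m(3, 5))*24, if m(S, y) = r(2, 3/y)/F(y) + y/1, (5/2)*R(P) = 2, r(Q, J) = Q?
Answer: 432/5 ≈ 86.400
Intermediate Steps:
F(g) = -4 (F(g) = -2 - 2 = -4)
R(P) = ⅘ (R(P) = (⅖)*2 = ⅘)
m(S, y) = -½ + y (m(S, y) = 2/(-4) + y/1 = 2*(-¼) + y*1 = -½ + y)
(R(2)*m(3, 5))*24 = (4*(-½ + 5)/5)*24 = ((⅘)*(9/2))*24 = (18/5)*24 = 432/5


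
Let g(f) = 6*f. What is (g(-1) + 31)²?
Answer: 625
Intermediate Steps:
(g(-1) + 31)² = (6*(-1) + 31)² = (-6 + 31)² = 25² = 625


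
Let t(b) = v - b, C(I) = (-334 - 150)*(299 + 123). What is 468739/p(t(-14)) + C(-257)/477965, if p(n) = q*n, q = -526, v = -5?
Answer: -225007746167/2262686310 ≈ -99.443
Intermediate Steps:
C(I) = -204248 (C(I) = -484*422 = -204248)
t(b) = -5 - b
p(n) = -526*n
468739/p(t(-14)) + C(-257)/477965 = 468739/((-526*(-5 - 1*(-14)))) - 204248/477965 = 468739/((-526*(-5 + 14))) - 204248*1/477965 = 468739/((-526*9)) - 204248/477965 = 468739/(-4734) - 204248/477965 = 468739*(-1/4734) - 204248/477965 = -468739/4734 - 204248/477965 = -225007746167/2262686310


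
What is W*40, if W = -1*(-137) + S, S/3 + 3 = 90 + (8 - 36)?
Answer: 12560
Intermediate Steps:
S = 177 (S = -9 + 3*(90 + (8 - 36)) = -9 + 3*(90 - 28) = -9 + 3*62 = -9 + 186 = 177)
W = 314 (W = -1*(-137) + 177 = 137 + 177 = 314)
W*40 = 314*40 = 12560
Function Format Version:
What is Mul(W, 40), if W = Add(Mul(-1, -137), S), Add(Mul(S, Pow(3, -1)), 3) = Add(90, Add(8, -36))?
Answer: 12560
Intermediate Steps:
S = 177 (S = Add(-9, Mul(3, Add(90, Add(8, -36)))) = Add(-9, Mul(3, Add(90, -28))) = Add(-9, Mul(3, 62)) = Add(-9, 186) = 177)
W = 314 (W = Add(Mul(-1, -137), 177) = Add(137, 177) = 314)
Mul(W, 40) = Mul(314, 40) = 12560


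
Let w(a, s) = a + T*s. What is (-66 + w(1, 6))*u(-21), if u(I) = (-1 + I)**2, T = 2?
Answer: -25652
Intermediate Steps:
w(a, s) = a + 2*s
(-66 + w(1, 6))*u(-21) = (-66 + (1 + 2*6))*(-1 - 21)**2 = (-66 + (1 + 12))*(-22)**2 = (-66 + 13)*484 = -53*484 = -25652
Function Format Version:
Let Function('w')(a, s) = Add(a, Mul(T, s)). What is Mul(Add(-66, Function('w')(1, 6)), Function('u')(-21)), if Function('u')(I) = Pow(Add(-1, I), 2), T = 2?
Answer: -25652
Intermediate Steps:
Function('w')(a, s) = Add(a, Mul(2, s))
Mul(Add(-66, Function('w')(1, 6)), Function('u')(-21)) = Mul(Add(-66, Add(1, Mul(2, 6))), Pow(Add(-1, -21), 2)) = Mul(Add(-66, Add(1, 12)), Pow(-22, 2)) = Mul(Add(-66, 13), 484) = Mul(-53, 484) = -25652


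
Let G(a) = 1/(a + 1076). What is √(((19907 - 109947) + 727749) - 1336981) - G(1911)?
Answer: -1/2987 + 2*I*√174818 ≈ -0.00033478 + 836.22*I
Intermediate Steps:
G(a) = 1/(1076 + a)
√(((19907 - 109947) + 727749) - 1336981) - G(1911) = √(((19907 - 109947) + 727749) - 1336981) - 1/(1076 + 1911) = √((-90040 + 727749) - 1336981) - 1/2987 = √(637709 - 1336981) - 1*1/2987 = √(-699272) - 1/2987 = 2*I*√174818 - 1/2987 = -1/2987 + 2*I*√174818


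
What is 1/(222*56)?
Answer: 1/12432 ≈ 8.0438e-5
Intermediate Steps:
1/(222*56) = 1/12432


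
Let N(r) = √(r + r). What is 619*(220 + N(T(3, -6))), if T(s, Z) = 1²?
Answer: 136180 + 619*√2 ≈ 1.3706e+5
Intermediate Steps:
T(s, Z) = 1
N(r) = √2*√r (N(r) = √(2*r) = √2*√r)
619*(220 + N(T(3, -6))) = 619*(220 + √2*√1) = 619*(220 + √2*1) = 619*(220 + √2) = 136180 + 619*√2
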